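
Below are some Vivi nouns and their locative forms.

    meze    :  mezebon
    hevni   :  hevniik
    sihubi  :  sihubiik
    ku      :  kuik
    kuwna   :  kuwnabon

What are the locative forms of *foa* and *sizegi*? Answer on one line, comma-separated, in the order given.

foabon, sizegiik

Looking at the last vowel of each stem: -ik when the last vowel of the stem is a high vowel (*hevni*, *sihubi*, *ku*); -bon when the last vowel of the stem is a non-high vowel (*meze*, *kuwna*).
The last vowel of *foa* is /a/, which is a non-high vowel, so the suffix is -bon, giving *foabon*.
*sizegi*: last vowel = /i/, a high vowel → -ik → *sizegiik*.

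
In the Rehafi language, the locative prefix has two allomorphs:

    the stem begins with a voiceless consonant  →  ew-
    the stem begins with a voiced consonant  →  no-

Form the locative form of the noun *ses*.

ewses

*ses* — first consonant /s/ (voiceless) → ew- → *ewses*.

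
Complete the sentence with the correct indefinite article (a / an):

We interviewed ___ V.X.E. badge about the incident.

a

The indefinite article is chosen by the initial *sound* of the following word, not its spelling.
The initialism *V.X.E.* is read letter by letter; the first letter, V, is pronounced /viː/, which begins with a consonant sound.
So the article is *a*: We interviewed a V.X.E. badge about the incident.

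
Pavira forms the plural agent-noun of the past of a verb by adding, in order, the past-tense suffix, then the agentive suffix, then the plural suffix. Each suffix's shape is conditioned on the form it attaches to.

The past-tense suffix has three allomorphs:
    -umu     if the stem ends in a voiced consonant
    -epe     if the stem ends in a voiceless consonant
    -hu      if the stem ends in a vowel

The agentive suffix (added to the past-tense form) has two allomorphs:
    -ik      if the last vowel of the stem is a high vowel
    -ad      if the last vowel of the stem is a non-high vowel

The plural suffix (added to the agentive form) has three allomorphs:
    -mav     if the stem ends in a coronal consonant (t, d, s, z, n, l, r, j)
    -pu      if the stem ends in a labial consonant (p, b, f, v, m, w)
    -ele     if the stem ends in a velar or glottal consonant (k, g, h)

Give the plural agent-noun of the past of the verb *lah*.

*lah*: final sound = /h/, a voiceless consonant → -epe → *lahepe*.
The past-tense form *lahepe*: last vowel = /e/, a non-high vowel → -ad → *lahepead*.
The agentive form *lahepead*: final consonant = /d/, coronal → -mav → *lahepeadmav*.

lahepeadmav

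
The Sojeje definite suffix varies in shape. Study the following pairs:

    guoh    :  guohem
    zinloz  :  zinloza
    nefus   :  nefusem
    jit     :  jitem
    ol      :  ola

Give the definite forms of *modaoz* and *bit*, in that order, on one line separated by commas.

Looking at the final consonant of each stem: -em when the stem ends in a voiceless consonant (*guoh*, *nefus*, *jit*); -a when the stem ends in a voiced consonant (*zinloz*, *ol*).
*modaoz*: final consonant = /z/, voiced → -a → *modaoza*.
*bit* — final consonant /t/ (voiceless) → -em → *bitem*.

modaoza, bitem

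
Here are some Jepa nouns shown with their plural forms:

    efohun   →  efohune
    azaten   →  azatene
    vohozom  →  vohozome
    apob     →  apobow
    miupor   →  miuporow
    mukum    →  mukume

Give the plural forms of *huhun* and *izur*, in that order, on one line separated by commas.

The suffix is conditioned by the final consonant: -e when the stem ends in a nasal (*efohun*, *azaten*, *vohozom*, *mukum*); -ow when the stem ends in a non-nasal consonant (*apob*, *miupor*).
Since the final consonant of *huhun* is /n/ (a nasal), it takes -e, giving *huhune*.
*izur* — final consonant /r/ (non-nasal) → -ow → *izurow*.

huhune, izurow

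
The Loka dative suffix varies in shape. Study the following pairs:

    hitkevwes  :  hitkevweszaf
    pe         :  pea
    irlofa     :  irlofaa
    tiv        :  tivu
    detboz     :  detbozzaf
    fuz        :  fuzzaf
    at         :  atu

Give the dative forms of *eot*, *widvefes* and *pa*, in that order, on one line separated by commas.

Looking at the final sound of each stem: -zaf when the stem ends in a sibilant (*hitkevwes*, *detboz*, *fuz*); -u when the stem ends in a non-sibilant consonant (*tiv*, *at*); -a when the stem ends in a vowel (*pe*, *irlofa*).
The final sound of *eot* is /t/, which is a non-sibilant consonant, so the suffix is -u, giving *eotu*.
The final sound of *widvefes* is /s/, which is a sibilant, so the suffix is -zaf, giving *widvefeszaf*.
Since the final sound of *pa* is /a/ (a vowel), it takes -a, giving *paa*.

eotu, widvefeszaf, paa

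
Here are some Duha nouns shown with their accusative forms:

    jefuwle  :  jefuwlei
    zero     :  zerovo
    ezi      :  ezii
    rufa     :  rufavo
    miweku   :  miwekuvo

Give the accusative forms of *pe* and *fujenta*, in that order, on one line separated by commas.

pei, fujentavo

The suffix is conditioned by the last vowel: -i when the last vowel of the stem is a front vowel (*jefuwle*, *ezi*); -vo when the last vowel of the stem is a back vowel (*zero*, *rufa*, *miweku*).
*pe*: last vowel = /e/, a front vowel → -i → *pei*.
Since the last vowel of *fujenta* is /a/ (a back vowel), it takes -vo, giving *fujentavo*.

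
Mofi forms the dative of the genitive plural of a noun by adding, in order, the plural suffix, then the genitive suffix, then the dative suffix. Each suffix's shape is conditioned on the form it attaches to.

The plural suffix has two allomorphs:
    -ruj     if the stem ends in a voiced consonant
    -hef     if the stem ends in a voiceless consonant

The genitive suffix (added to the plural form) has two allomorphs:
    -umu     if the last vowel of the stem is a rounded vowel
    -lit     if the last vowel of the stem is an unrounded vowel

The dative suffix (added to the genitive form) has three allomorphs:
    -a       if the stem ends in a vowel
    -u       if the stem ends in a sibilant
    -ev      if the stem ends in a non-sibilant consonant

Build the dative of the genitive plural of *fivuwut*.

fivuwutheflitev

The final consonant of *fivuwut* is /t/, which is voiceless, so the plural suffix is -hef, giving *fivuwuthef*.
Since the last vowel of the plural form *fivuwuthef* is /e/ (an unrounded vowel), it takes -lit, giving *fivuwutheflit*.
The final sound of the genitive form *fivuwutheflit* is /t/, which is a non-sibilant consonant, so the dative suffix is -ev, giving *fivuwutheflitev*.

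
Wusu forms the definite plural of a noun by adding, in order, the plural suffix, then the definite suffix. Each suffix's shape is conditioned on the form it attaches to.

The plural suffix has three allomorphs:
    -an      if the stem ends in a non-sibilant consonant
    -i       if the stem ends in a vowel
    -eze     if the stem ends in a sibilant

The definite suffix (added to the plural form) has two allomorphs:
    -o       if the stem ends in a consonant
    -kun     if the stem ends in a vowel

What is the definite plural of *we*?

weikun

The final sound of *we* is /e/, which is a vowel, so the plural suffix is -i, giving *wei*.
The final sound of the plural form *wei* is /i/, which is a vowel, so the definite suffix is -kun, giving *weikun*.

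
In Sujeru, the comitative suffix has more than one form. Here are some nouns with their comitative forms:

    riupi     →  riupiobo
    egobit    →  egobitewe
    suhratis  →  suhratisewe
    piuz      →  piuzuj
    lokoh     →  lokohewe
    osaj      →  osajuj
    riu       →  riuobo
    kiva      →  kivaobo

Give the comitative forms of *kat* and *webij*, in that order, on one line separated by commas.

katewe, webijuj

Looking at the final sound of each stem: -ewe when the stem ends in a voiceless consonant (*egobit*, *suhratis*, *lokoh*); -uj when the stem ends in a voiced consonant (*piuz*, *osaj*); -obo when the stem ends in a vowel (*riupi*, *riu*, *kiva*).
The final sound of *kat* is /t/, which is a voiceless consonant, so the suffix is -ewe, giving *katewe*.
The final sound of *webij* is /j/, which is a voiced consonant, so the suffix is -uj, giving *webijuj*.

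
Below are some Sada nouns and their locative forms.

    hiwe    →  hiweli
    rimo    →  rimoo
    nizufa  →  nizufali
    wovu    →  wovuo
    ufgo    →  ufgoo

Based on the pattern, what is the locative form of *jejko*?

The alternation tracks the last vowel of the stem — -o when the last vowel of the stem is a rounded vowel (*rimo*, *wovu*, *ufgo*); -li when the last vowel of the stem is an unrounded vowel (*hiwe*, *nizufa*).
Since the last vowel of *jejko* is /o/ (a rounded vowel), it takes -o, giving *jejkoo*.

jejkoo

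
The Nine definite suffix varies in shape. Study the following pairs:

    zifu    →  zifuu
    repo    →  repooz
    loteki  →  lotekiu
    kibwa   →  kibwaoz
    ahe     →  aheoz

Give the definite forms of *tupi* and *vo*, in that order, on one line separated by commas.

tupiu, vooz

The pattern is height harmony: -u when the last vowel of the stem is a high vowel (*zifu*, *loteki*); -oz when the last vowel of the stem is a non-high vowel (*repo*, *kibwa*, *ahe*).
*tupi* — last vowel /i/ (a high vowel) → -u → *tupiu*.
The last vowel of *vo* is /o/, which is a non-high vowel, so the suffix is -oz, giving *vooz*.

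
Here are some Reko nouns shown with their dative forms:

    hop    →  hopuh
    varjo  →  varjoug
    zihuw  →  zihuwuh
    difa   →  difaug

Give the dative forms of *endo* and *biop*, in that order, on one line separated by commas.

endoug, biopuh

The pattern is consonant vs. vowel: -uh when the stem ends in a consonant (*hop*, *zihuw*); -ug when the stem ends in a vowel (*varjo*, *difa*).
The final sound of *endo* is /o/, which is a vowel, so the suffix is -ug, giving *endoug*.
*biop*: final sound = /p/, a consonant → -uh → *biopuh*.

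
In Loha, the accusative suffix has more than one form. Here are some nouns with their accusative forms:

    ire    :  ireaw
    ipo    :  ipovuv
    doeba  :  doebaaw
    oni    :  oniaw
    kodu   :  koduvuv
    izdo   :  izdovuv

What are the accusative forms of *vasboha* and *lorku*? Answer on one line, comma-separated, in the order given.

vasbohaaw, lorkuvuv

The alternation tracks the last vowel of the stem — -vuv when the last vowel of the stem is a rounded vowel (*ipo*, *kodu*, *izdo*); -aw when the last vowel of the stem is an unrounded vowel (*ire*, *doeba*, *oni*).
*vasboha* — last vowel /a/ (an unrounded vowel) → -aw → *vasbohaaw*.
Since the last vowel of *lorku* is /u/ (a rounded vowel), it takes -vuv, giving *lorkuvuv*.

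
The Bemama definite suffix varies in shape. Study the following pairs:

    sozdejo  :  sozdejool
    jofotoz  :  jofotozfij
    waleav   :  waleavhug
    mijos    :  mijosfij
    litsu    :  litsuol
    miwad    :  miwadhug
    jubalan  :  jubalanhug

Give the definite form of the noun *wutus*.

The suffix is conditioned by the final sound: -fij when the stem ends in a sibilant (*jofotoz*, *mijos*); -hug when the stem ends in a non-sibilant consonant (*waleav*, *miwad*, *jubalan*); -ol when the stem ends in a vowel (*sozdejo*, *litsu*).
*wutus* — final sound /s/ (a sibilant) → -fij → *wutusfij*.

wutusfij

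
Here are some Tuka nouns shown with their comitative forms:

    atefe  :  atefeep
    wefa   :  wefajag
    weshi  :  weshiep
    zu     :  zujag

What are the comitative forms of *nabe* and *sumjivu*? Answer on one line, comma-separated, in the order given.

nabeep, sumjivujag

The suffix is conditioned by the last vowel: -ep when the last vowel of the stem is a front vowel (*atefe*, *weshi*); -jag when the last vowel of the stem is a back vowel (*wefa*, *zu*).
*nabe* — last vowel /e/ (a front vowel) → -ep → *nabeep*.
The last vowel of *sumjivu* is /u/, which is a back vowel, so the suffix is -jag, giving *sumjivujag*.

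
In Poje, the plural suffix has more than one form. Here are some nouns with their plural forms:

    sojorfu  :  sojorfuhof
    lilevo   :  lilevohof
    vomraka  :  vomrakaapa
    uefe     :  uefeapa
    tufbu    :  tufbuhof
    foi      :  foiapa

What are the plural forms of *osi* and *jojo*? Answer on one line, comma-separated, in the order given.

The suffix is conditioned by the last vowel: -hof when the last vowel of the stem is a rounded vowel (*sojorfu*, *lilevo*, *tufbu*); -apa when the last vowel of the stem is an unrounded vowel (*vomraka*, *uefe*, *foi*).
Since the last vowel of *osi* is /i/ (an unrounded vowel), it takes -apa, giving *osiapa*.
Since the last vowel of *jojo* is /o/ (a rounded vowel), it takes -hof, giving *jojohof*.

osiapa, jojohof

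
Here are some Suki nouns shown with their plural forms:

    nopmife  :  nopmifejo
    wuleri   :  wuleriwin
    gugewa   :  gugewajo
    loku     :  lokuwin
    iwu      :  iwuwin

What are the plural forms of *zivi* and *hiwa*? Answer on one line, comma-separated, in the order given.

ziviwin, hiwajo

The pattern is height harmony: -win when the last vowel of the stem is a high vowel (*wuleri*, *loku*, *iwu*); -jo when the last vowel of the stem is a non-high vowel (*nopmife*, *gugewa*).
Since the last vowel of *zivi* is /i/ (a high vowel), it takes -win, giving *ziviwin*.
*hiwa* — last vowel /a/ (a non-high vowel) → -jo → *hiwajo*.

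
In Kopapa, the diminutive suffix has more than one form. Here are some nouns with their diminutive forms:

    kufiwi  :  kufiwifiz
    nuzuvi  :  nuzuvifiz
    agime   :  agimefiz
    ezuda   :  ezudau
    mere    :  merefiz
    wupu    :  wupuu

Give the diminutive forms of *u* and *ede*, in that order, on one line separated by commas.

uu, edefiz

The pattern is front/back vowel harmony: -fiz when the last vowel of the stem is a front vowel (*kufiwi*, *nuzuvi*, *agime*, *mere*); -u when the last vowel of the stem is a back vowel (*ezuda*, *wupu*).
The last vowel of *u* is /u/, which is a back vowel, so the suffix is -u, giving *uu*.
*ede* — last vowel /e/ (a front vowel) → -fiz → *edefiz*.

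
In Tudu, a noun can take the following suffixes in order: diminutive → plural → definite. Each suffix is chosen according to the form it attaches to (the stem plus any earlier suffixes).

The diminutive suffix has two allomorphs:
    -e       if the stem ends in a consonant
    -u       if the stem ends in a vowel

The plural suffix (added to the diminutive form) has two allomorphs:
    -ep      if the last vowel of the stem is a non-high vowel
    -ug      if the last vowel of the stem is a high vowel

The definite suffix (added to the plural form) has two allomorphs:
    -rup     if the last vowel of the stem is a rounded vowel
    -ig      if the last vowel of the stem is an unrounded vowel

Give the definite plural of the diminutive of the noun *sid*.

sideepig

The final sound of *sid* is /d/, which is a consonant, so the diminutive suffix is -e, giving *side*.
The diminutive form *side*: last vowel = /e/, a non-high vowel → -ep → *sideep*.
The plural form *sideep*: last vowel = /e/, an unrounded vowel → -ig → *sideepig*.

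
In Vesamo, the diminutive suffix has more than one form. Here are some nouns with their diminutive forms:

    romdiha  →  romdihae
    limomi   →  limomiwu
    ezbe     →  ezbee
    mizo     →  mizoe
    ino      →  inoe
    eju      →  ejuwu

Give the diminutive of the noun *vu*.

vuwu

The alternation tracks the last vowel of the stem — -wu when the last vowel of the stem is a high vowel (*limomi*, *eju*); -e when the last vowel of the stem is a non-high vowel (*romdiha*, *ezbe*, *mizo*, *ino*).
Since the last vowel of *vu* is /u/ (a high vowel), it takes -wu, giving *vuwu*.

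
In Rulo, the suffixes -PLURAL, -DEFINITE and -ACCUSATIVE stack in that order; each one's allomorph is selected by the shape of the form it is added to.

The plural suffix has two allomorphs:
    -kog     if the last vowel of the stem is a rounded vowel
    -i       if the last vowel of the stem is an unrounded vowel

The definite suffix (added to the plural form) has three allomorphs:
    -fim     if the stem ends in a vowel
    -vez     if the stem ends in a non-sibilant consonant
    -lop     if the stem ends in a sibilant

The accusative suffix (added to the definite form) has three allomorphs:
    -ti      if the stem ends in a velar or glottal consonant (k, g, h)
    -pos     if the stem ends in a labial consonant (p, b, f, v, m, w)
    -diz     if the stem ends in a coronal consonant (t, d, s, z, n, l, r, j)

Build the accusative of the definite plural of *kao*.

kaokogvezdiz

The last vowel of *kao* is /o/, which is a rounded vowel, so the plural suffix is -kog, giving *kaokog*.
The final sound of the plural form *kaokog* is /g/, which is a non-sibilant consonant, so the definite suffix is -vez, giving *kaokogvez*.
Since the final consonant of the definite form *kaokogvez* is /z/ (coronal), it takes -diz, giving *kaokogvezdiz*.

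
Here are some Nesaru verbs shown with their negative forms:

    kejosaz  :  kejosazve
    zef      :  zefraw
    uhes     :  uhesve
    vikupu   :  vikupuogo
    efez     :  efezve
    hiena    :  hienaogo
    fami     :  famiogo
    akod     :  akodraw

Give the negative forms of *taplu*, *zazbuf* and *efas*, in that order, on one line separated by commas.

tapluogo, zazbufraw, efasve

The alternation tracks the final sound of the stem — -ve when the stem ends in a sibilant (*kejosaz*, *uhes*, *efez*); -raw when the stem ends in a non-sibilant consonant (*zef*, *akod*); -ogo when the stem ends in a vowel (*vikupu*, *hiena*, *fami*).
*taplu* — final sound /u/ (a vowel) → -ogo → *tapluogo*.
*zazbuf*: final sound = /f/, a non-sibilant consonant → -raw → *zazbufraw*.
The final sound of *efas* is /s/, which is a sibilant, so the suffix is -ve, giving *efasve*.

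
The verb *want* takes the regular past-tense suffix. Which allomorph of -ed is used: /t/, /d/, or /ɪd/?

The stem *want* ends in /t/ or /d/.
The -ed suffix is realized as /ɪd/ after /t, d/; as /t/ after other voiceless consonants; and as /d/ after other voiced sounds.
So -ed on *want* is pronounced /ɪd/.

/ɪd/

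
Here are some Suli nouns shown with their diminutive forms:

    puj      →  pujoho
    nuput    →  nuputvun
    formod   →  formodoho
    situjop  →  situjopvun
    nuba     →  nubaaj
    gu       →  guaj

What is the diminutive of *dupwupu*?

The alternation tracks the final sound of the stem — -vun when the stem ends in a voiceless consonant (*nuput*, *situjop*); -oho when the stem ends in a voiced consonant (*puj*, *formod*); -aj when the stem ends in a vowel (*nuba*, *gu*).
Since the final sound of *dupwupu* is /u/ (a vowel), it takes -aj, giving *dupwupuaj*.

dupwupuaj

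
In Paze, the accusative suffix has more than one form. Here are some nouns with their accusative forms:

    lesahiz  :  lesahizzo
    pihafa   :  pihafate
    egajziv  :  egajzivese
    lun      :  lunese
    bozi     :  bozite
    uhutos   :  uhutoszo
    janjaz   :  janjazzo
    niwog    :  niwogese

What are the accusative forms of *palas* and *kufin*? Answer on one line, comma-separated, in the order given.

palaszo, kufinese

The pattern is sibilance of the final sound: -zo when the stem ends in a sibilant (*lesahiz*, *uhutos*, *janjaz*); -ese when the stem ends in a non-sibilant consonant (*egajziv*, *lun*, *niwog*); -te when the stem ends in a vowel (*pihafa*, *bozi*).
*palas* — final sound /s/ (a sibilant) → -zo → *palaszo*.
*kufin*: final sound = /n/, a non-sibilant consonant → -ese → *kufinese*.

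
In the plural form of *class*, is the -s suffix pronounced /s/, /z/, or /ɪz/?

/ɪz/

The stem *class* ends in a sibilant (/s, z, ʃ, ʒ, tʃ, dʒ/).
The plural suffix surfaces as /ɪz/ after sibilants, /s/ after other voiceless consonants, and /z/ after other voiced sounds.
So the plural -s on *class* is pronounced /ɪz/.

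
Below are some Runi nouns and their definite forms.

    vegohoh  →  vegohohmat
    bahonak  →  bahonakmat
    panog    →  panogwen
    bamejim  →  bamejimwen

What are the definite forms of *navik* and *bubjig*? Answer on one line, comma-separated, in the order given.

The pattern is voicing of the final consonant: -mat when the stem ends in a voiceless consonant (*vegohoh*, *bahonak*); -wen when the stem ends in a voiced consonant (*panog*, *bamejim*).
The final consonant of *navik* is /k/, which is voiceless, so the suffix is -mat, giving *navikmat*.
*bubjig* — final consonant /g/ (voiced) → -wen → *bubjigwen*.

navikmat, bubjigwen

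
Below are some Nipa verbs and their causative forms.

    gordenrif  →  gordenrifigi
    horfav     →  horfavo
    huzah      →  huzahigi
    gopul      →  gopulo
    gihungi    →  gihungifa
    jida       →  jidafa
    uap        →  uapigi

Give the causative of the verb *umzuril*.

The pattern is voicing of the final sound: -igi when the stem ends in a voiceless consonant (*gordenrif*, *huzah*, *uap*); -o when the stem ends in a voiced consonant (*horfav*, *gopul*); -fa when the stem ends in a vowel (*gihungi*, *jida*).
*umzuril* — final sound /l/ (a voiced consonant) → -o → *umzurilo*.

umzurilo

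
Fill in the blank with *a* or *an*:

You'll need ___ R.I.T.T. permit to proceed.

The indefinite article is chosen by the initial *sound* of the following word, not its spelling.
The initialism *R.I.T.T.* is read letter by letter; the first letter, R, is pronounced /ɑr/, which begins with a vowel sound.
So the article is *an*: You'll need an R.I.T.T. permit to proceed.

an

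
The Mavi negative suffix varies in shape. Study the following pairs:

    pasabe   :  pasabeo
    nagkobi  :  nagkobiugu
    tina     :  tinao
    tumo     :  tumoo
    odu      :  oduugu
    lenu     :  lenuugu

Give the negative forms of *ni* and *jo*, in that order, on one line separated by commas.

The pattern is height harmony: -ugu when the last vowel of the stem is a high vowel (*nagkobi*, *odu*, *lenu*); -o when the last vowel of the stem is a non-high vowel (*pasabe*, *tina*, *tumo*).
Since the last vowel of *ni* is /i/ (a high vowel), it takes -ugu, giving *niugu*.
*jo*: last vowel = /o/, a non-high vowel → -o → *joo*.

niugu, joo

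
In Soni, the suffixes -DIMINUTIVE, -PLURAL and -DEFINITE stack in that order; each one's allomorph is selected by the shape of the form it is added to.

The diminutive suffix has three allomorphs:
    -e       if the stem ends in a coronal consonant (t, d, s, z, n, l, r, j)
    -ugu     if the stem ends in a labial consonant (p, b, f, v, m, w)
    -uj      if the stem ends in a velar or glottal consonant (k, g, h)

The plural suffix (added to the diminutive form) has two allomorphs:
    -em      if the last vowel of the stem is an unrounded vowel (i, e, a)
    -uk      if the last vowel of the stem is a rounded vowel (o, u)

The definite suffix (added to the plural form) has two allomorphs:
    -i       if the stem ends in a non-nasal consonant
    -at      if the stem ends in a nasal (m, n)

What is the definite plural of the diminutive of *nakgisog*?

nakgisogujuki

Since the final consonant of *nakgisog* is /g/ (velar/glottal), it takes -uj, giving *nakgisoguj*.
The last vowel of the diminutive form *nakgisoguj* is /u/, which is a rounded vowel, so the plural suffix is -uk, giving *nakgisogujuk*.
Since the final consonant of the plural form *nakgisogujuk* is /k/ (non-nasal), it takes -i, giving *nakgisogujuki*.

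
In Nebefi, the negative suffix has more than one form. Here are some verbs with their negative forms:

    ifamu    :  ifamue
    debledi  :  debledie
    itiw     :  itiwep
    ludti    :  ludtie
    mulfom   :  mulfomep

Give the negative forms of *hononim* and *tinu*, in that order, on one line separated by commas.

hononimep, tinue

The pattern is consonant vs. vowel: -ep when the stem ends in a consonant (*itiw*, *mulfom*); -e when the stem ends in a vowel (*ifamu*, *debledi*, *ludti*).
*hononim* — final sound /m/ (a consonant) → -ep → *hononimep*.
The final sound of *tinu* is /u/, which is a vowel, so the suffix is -e, giving *tinue*.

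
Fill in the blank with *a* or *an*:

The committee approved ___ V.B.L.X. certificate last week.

a

The indefinite article is chosen by the initial *sound* of the following word, not its spelling.
The initialism *V.B.L.X.* is read letter by letter; the first letter, V, is pronounced /viː/, which begins with a consonant sound.
So the article is *a*: The committee approved a V.B.L.X. certificate last week.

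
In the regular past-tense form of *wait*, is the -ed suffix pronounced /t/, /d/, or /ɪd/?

The stem *wait* ends in /t/ or /d/.
The -ed suffix is realized as /ɪd/ after /t, d/; as /t/ after other voiceless consonants; and as /d/ after other voiced sounds.
So -ed on *wait* is pronounced /ɪd/.

/ɪd/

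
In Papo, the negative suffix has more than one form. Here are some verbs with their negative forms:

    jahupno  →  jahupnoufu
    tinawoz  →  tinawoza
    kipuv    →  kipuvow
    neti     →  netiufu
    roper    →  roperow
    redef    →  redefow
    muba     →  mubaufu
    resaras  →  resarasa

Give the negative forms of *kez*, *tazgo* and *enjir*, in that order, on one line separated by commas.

keza, tazgoufu, enjirow

The alternation tracks the final sound of the stem — -a when the stem ends in a sibilant (*tinawoz*, *resaras*); -ow when the stem ends in a non-sibilant consonant (*kipuv*, *roper*, *redef*); -ufu when the stem ends in a vowel (*jahupno*, *neti*, *muba*).
*kez* — final sound /z/ (a sibilant) → -a → *keza*.
The final sound of *tazgo* is /o/, which is a vowel, so the suffix is -ufu, giving *tazgoufu*.
The final sound of *enjir* is /r/, which is a non-sibilant consonant, so the suffix is -ow, giving *enjirow*.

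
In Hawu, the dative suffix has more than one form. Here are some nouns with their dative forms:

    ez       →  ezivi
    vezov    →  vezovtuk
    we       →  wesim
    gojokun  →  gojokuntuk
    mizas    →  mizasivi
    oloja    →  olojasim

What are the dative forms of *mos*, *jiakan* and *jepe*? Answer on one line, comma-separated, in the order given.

The alternation tracks the final sound of the stem — -ivi when the stem ends in a sibilant (*ez*, *mizas*); -tuk when the stem ends in a non-sibilant consonant (*vezov*, *gojokun*); -sim when the stem ends in a vowel (*we*, *oloja*).
*mos*: final sound = /s/, a sibilant → -ivi → *mosivi*.
Since the final sound of *jiakan* is /n/ (a non-sibilant consonant), it takes -tuk, giving *jiakantuk*.
*jepe* — final sound /e/ (a vowel) → -sim → *jepesim*.

mosivi, jiakantuk, jepesim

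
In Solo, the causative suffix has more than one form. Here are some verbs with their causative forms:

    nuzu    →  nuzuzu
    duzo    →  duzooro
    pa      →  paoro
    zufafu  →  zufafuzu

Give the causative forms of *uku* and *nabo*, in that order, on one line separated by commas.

ukuzu, nabooro

Looking at the last vowel of each stem: -zu when the last vowel of the stem is a high vowel (*nuzu*, *zufafu*); -oro when the last vowel of the stem is a non-high vowel (*duzo*, *pa*).
*uku* — last vowel /u/ (a high vowel) → -zu → *ukuzu*.
*nabo* — last vowel /o/ (a non-high vowel) → -oro → *nabooro*.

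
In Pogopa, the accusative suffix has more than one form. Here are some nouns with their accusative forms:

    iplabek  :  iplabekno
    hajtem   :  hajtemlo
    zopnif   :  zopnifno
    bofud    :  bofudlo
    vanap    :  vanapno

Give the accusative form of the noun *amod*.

amodlo

The pattern is voicing of the final consonant: -no when the stem ends in a voiceless consonant (*iplabek*, *zopnif*, *vanap*); -lo when the stem ends in a voiced consonant (*hajtem*, *bofud*).
Since the final consonant of *amod* is /d/ (voiced), it takes -lo, giving *amodlo*.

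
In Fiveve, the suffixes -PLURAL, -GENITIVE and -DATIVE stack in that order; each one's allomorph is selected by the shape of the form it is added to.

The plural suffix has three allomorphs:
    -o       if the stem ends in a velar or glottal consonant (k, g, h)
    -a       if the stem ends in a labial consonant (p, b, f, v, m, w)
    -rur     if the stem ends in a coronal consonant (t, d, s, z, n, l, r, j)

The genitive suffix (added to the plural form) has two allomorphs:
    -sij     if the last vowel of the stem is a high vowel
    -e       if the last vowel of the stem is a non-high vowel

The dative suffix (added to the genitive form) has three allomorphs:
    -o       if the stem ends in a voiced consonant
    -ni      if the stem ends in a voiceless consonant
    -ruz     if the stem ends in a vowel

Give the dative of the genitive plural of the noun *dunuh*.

dunuhoeruz

*dunuh* — final consonant /h/ (velar/glottal) → -o → *dunuho*.
The plural form *dunuho*: last vowel = /o/, a non-high vowel → -e → *dunuhoe*.
The final sound of the genitive form *dunuhoe* is /e/, which is a vowel, so the dative suffix is -ruz, giving *dunuhoeruz*.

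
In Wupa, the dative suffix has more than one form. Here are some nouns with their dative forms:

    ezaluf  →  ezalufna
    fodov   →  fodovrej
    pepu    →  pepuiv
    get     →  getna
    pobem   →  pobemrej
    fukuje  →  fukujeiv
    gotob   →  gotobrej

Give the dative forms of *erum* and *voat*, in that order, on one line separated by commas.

The alternation tracks the final sound of the stem — -na when the stem ends in a voiceless consonant (*ezaluf*, *get*); -rej when the stem ends in a voiced consonant (*fodov*, *pobem*, *gotob*); -iv when the stem ends in a vowel (*pepu*, *fukuje*).
*erum*: final sound = /m/, a voiced consonant → -rej → *erumrej*.
*voat*: final sound = /t/, a voiceless consonant → -na → *voatna*.

erumrej, voatna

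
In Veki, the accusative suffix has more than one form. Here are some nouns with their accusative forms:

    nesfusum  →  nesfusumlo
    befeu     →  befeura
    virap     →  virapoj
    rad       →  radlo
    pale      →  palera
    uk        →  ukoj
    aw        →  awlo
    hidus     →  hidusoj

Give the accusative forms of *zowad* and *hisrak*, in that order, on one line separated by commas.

The alternation tracks the final sound of the stem — -oj when the stem ends in a voiceless consonant (*virap*, *uk*, *hidus*); -lo when the stem ends in a voiced consonant (*nesfusum*, *rad*, *aw*); -ra when the stem ends in a vowel (*befeu*, *pale*).
*zowad*: final sound = /d/, a voiced consonant → -lo → *zowadlo*.
Since the final sound of *hisrak* is /k/ (a voiceless consonant), it takes -oj, giving *hisrakoj*.

zowadlo, hisrakoj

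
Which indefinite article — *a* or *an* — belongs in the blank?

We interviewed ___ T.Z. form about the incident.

The indefinite article is chosen by the initial *sound* of the following word, not its spelling.
The initialism *T.Z.* is read letter by letter; the first letter, T, is pronounced /tiː/, which begins with a consonant sound.
So the article is *a*: We interviewed a T.Z. form about the incident.

a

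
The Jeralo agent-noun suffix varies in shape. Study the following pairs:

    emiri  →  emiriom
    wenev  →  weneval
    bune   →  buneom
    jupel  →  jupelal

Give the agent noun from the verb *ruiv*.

The pattern is consonant vs. vowel: -al when the stem ends in a consonant (*wenev*, *jupel*); -om when the stem ends in a vowel (*emiri*, *bune*).
*ruiv*: final sound = /v/, a consonant → -al → *ruival*.

ruival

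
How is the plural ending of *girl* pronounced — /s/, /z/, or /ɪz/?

The stem *girl* ends in a voiced non-sibilant sound.
The plural suffix surfaces as /ɪz/ after sibilants, /s/ after other voiceless consonants, and /z/ after other voiced sounds.
So the plural -s on *girl* is pronounced /z/.

/z/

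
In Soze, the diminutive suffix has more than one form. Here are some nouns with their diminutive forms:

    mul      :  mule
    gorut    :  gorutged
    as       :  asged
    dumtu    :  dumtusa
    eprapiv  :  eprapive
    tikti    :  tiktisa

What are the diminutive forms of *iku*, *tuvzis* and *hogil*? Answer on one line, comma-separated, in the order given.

The pattern is voicing of the final sound: -ged when the stem ends in a voiceless consonant (*gorut*, *as*); -e when the stem ends in a voiced consonant (*mul*, *eprapiv*); -sa when the stem ends in a vowel (*dumtu*, *tikti*).
*iku*: final sound = /u/, a vowel → -sa → *ikusa*.
The final sound of *tuvzis* is /s/, which is a voiceless consonant, so the suffix is -ged, giving *tuvzisged*.
*hogil*: final sound = /l/, a voiced consonant → -e → *hogile*.

ikusa, tuvzisged, hogile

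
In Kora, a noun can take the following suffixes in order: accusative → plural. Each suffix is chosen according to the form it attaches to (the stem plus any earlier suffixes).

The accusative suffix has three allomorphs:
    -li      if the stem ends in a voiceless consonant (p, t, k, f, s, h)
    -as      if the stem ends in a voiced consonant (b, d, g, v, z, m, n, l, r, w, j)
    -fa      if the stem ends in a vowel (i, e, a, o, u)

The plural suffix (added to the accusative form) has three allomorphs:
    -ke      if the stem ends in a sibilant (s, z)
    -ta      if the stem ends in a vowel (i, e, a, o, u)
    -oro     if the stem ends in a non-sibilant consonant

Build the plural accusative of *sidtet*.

*sidtet* — final sound /t/ (a voiceless consonant) → -li → *sidtetli*.
The accusative form *sidtetli*: final sound = /i/, a vowel → -ta → *sidtetlita*.

sidtetlita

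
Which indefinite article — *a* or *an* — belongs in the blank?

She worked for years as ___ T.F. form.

a

The indefinite article is chosen by the initial *sound* of the following word, not its spelling.
The initialism *T.F.* is read letter by letter; the first letter, T, is pronounced /tiː/, which begins with a consonant sound.
So the article is *a*: She worked for years as a T.F. form.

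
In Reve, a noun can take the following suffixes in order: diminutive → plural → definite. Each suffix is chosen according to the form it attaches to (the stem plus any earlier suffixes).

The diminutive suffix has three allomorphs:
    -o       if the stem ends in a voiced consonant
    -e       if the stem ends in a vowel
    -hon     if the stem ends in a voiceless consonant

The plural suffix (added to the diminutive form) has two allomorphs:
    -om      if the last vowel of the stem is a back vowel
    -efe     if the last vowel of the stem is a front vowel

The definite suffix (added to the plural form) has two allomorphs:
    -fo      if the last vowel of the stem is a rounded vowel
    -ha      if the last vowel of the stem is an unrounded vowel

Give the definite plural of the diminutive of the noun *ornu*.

The final sound of *ornu* is /u/, which is a vowel, so the diminutive suffix is -e, giving *ornue*.
Since the last vowel of the diminutive form *ornue* is /e/ (a front vowel), it takes -efe, giving *ornueefe*.
The plural form *ornueefe*: last vowel = /e/, an unrounded vowel → -ha → *ornueefeha*.

ornueefeha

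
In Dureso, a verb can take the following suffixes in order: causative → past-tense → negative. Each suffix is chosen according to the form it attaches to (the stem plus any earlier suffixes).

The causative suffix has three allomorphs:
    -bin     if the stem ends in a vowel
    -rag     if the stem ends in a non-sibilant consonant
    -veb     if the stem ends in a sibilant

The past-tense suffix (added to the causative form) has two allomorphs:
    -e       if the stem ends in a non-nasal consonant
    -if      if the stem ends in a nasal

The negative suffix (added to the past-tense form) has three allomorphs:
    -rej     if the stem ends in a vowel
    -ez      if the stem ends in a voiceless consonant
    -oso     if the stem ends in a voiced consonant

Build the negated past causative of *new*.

The final sound of *new* is /w/, which is a non-sibilant consonant, so the causative suffix is -rag, giving *newrag*.
The causative form *newrag*: final consonant = /g/, non-nasal → -e → *newrage*.
The final sound of the past-tense form *newrage* is /e/, which is a vowel, so the negative suffix is -rej, giving *newragerej*.

newragerej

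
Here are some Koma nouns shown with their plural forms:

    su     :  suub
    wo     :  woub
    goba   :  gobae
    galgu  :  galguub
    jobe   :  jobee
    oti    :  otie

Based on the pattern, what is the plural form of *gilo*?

giloub

The suffix is conditioned by the last vowel: -ub when the last vowel of the stem is a rounded vowel (*su*, *wo*, *galgu*); -e when the last vowel of the stem is an unrounded vowel (*goba*, *jobe*, *oti*).
Since the last vowel of *gilo* is /o/ (a rounded vowel), it takes -ub, giving *giloub*.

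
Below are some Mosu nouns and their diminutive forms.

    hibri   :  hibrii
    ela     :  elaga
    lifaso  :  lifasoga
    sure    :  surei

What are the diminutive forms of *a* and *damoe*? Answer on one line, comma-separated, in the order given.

Looking at the last vowel of each stem: -i when the last vowel of the stem is a front vowel (*hibri*, *sure*); -ga when the last vowel of the stem is a back vowel (*ela*, *lifaso*).
*a*: last vowel = /a/, a back vowel → -ga → *aga*.
Since the last vowel of *damoe* is /e/ (a front vowel), it takes -i, giving *damoei*.

aga, damoei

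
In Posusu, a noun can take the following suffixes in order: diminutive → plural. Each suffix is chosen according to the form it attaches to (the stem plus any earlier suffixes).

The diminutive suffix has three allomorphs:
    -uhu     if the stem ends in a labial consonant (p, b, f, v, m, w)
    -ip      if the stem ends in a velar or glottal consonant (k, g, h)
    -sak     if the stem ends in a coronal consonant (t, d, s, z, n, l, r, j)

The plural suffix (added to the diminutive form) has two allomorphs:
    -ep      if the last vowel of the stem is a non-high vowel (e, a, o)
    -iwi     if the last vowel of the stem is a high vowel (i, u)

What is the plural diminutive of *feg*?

fegipiwi

*feg*: final consonant = /g/, velar/glottal → -ip → *fegip*.
Since the last vowel of the diminutive form *fegip* is /i/ (a high vowel), it takes -iwi, giving *fegipiwi*.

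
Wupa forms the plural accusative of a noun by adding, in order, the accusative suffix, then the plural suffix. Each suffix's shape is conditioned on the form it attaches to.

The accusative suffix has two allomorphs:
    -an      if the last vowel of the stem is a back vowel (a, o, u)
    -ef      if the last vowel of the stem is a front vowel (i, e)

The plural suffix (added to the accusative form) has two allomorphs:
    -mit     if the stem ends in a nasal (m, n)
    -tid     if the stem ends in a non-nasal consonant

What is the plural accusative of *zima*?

Since the last vowel of *zima* is /a/ (a back vowel), it takes -an, giving *zimaan*.
The final consonant of the accusative form *zimaan* is /n/, which is a nasal, so the plural suffix is -mit, giving *zimaanmit*.

zimaanmit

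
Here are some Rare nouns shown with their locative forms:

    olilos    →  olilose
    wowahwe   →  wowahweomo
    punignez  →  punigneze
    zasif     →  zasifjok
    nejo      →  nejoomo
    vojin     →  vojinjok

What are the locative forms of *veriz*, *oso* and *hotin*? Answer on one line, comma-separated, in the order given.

verize, osoomo, hotinjok

The suffix is conditioned by the final sound: -e when the stem ends in a sibilant (*olilos*, *punignez*); -jok when the stem ends in a non-sibilant consonant (*zasif*, *vojin*); -omo when the stem ends in a vowel (*wowahwe*, *nejo*).
*veriz*: final sound = /z/, a sibilant → -e → *verize*.
*oso* — final sound /o/ (a vowel) → -omo → *osoomo*.
*hotin* — final sound /n/ (a non-sibilant consonant) → -jok → *hotinjok*.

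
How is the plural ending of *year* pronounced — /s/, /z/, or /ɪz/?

/z/

The stem *year* ends in a voiced non-sibilant sound.
The plural suffix surfaces as /ɪz/ after sibilants, /s/ after other voiceless consonants, and /z/ after other voiced sounds.
So the plural -s on *year* is pronounced /z/.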